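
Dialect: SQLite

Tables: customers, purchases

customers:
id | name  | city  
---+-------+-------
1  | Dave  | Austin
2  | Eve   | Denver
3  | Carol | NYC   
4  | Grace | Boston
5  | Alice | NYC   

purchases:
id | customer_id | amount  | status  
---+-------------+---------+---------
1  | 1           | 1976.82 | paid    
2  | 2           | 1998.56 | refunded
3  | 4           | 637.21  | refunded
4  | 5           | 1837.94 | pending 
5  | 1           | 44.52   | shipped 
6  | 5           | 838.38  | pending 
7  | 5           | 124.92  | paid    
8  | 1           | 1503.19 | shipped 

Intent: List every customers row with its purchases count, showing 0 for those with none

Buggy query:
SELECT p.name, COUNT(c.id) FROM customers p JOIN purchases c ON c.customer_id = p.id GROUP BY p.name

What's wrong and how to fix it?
Bug: An inner join excludes parents with zero children

Fix: Switch to LEFT JOIN to retain unmatched parent rows

Corrected query:
SELECT p.name, COUNT(c.id) FROM customers p LEFT JOIN purchases c ON c.customer_id = p.id GROUP BY p.name

Result:
name  | COUNT(c.id)
------+------------
Alice | 3          
Carol | 0          
Dave  | 3          
Eve   | 1          
Grace | 1          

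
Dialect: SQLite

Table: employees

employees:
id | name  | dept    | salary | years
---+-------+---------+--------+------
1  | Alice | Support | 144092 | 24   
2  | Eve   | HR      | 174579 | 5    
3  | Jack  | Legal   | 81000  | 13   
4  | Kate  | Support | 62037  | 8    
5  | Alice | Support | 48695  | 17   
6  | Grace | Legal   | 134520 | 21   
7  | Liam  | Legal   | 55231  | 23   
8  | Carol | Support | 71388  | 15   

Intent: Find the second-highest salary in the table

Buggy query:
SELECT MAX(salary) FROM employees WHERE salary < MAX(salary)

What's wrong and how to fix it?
Bug: The inner MAX is an aggregate inside WHERE, which is not allowed

Fix: Put the inner MAX in a scalar subquery

Corrected query:
SELECT MAX(salary) FROM employees WHERE salary < (SELECT MAX(salary) FROM employees)

Result:
MAX(salary)
-----------
144092     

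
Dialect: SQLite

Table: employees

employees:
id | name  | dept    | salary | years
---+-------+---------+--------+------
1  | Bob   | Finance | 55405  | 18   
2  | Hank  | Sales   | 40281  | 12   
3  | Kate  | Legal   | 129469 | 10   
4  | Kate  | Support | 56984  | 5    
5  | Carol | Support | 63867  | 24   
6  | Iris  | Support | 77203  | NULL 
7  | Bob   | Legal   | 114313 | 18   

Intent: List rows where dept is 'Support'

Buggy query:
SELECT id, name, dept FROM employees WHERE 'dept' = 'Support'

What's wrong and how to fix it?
Bug: Single quotes denote string literals in SQL; the column name is being compared as a constant string

Fix: Reference the column as dept without single quotes

Corrected query:
SELECT id, name, dept FROM employees WHERE dept = 'Support'

Result:
id | name  | dept   
---+-------+--------
4  | Kate  | Support
5  | Carol | Support
6  | Iris  | Support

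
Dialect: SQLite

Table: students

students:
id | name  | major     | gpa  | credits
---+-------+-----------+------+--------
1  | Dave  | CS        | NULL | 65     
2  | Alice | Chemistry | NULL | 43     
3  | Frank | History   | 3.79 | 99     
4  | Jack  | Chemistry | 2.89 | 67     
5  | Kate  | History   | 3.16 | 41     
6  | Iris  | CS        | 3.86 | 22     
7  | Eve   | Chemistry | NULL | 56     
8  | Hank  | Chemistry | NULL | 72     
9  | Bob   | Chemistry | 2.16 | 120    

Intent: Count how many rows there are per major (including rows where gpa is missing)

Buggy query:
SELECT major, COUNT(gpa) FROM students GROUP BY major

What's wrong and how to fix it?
Bug: COUNT(column) counts non-NULL values only; rows with NULL gpa aren't counted

Fix: Replace COUNT(gpa) with COUNT(*)

Corrected query:
SELECT major, COUNT(*) FROM students GROUP BY major

Result:
major     | COUNT(*)
----------+---------
CS        | 2       
Chemistry | 5       
History   | 2       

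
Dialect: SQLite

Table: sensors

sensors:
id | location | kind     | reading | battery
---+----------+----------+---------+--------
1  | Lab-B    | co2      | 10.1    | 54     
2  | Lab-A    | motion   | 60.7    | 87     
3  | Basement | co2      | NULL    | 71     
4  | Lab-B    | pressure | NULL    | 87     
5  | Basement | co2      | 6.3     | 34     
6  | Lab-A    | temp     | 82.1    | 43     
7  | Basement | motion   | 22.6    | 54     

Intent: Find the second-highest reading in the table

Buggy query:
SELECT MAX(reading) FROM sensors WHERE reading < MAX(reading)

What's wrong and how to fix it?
Bug: MAX(reading) on the right of the comparison is an aggregate-in-WHERE error

Fix: Compute the overall MAX in a subquery, then take MAX of rows below it

Corrected query:
SELECT MAX(reading) FROM sensors WHERE reading < (SELECT MAX(reading) FROM sensors)

Result:
MAX(reading)
------------
60.7        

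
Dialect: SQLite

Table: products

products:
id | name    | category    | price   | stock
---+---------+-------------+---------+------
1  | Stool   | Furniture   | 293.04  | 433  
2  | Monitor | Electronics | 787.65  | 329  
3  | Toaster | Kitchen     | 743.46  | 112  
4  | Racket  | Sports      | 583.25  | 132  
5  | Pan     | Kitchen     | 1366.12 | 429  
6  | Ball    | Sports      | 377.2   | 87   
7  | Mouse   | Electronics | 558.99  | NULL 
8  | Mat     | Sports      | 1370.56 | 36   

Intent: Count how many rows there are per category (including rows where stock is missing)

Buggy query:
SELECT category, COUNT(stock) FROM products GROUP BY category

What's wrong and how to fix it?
Bug: COUNT(stock) skips NULLs, so groups with missing stock are undercounted

Fix: Replace COUNT(stock) with COUNT(*)

Corrected query:
SELECT category, COUNT(*) FROM products GROUP BY category

Result:
category    | COUNT(*)
------------+---------
Electronics | 2       
Furniture   | 1       
Kitchen     | 2       
Sports      | 3       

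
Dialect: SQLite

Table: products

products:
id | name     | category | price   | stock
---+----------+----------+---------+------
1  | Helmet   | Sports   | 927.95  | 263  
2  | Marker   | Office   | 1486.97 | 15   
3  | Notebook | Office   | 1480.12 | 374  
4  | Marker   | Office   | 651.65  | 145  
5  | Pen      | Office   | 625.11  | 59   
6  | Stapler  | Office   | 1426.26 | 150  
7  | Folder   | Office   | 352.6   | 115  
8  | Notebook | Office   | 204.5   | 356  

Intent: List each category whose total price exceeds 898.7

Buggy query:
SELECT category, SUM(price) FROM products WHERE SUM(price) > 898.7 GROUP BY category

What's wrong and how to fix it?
Bug: Aggregate functions cannot appear in a WHERE clause

Fix: Move the aggregate condition to a HAVING clause

Corrected query:
SELECT category, SUM(price) FROM products GROUP BY category HAVING SUM(price) > 898.7

Result:
category | SUM(price)
---------+-----------
Office   | 6227.21   
Sports   | 927.95    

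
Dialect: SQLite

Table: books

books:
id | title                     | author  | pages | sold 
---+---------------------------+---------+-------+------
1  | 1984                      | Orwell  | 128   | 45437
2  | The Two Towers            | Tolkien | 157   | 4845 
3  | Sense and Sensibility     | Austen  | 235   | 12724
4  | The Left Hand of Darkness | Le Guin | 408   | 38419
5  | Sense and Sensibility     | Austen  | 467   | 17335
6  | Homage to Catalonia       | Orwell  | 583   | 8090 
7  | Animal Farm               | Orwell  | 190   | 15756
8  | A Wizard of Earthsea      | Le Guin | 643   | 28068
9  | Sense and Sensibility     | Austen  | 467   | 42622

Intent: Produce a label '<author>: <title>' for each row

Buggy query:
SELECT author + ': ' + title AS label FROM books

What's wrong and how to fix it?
Bug: SQLite uses || for string concatenation; + coerces text to numbers (yielding 0)

Fix: Replace + with || to concatenate text

Corrected query:
SELECT author || ': ' || title AS label FROM books

Result:
label                             
----------------------------------
Orwell: 1984                      
Tolkien: The Two Towers           
Austen: Sense and Sensibility     
Le Guin: The Left Hand of Darkness
Austen: Sense and Sensibility     
Orwell: Homage to Catalonia       
Orwell: Animal Farm               
Le Guin: A Wizard of Earthsea     
Austen: Sense and Sensibility     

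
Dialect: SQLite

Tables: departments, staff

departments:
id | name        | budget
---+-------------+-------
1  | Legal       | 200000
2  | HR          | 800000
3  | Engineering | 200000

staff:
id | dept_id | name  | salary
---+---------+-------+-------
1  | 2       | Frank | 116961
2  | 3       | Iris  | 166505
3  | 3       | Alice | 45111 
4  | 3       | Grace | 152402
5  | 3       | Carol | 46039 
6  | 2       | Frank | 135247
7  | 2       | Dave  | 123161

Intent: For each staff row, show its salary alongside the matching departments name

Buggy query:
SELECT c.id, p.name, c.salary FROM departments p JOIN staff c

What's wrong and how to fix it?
Bug: Missing join condition: each staff row is matched to all departments rows instead of just its own

Fix: Add ON c.dept_id = p.id to the JOIN

Corrected query:
SELECT c.id, p.name, c.salary FROM departments p JOIN staff c ON c.dept_id = p.id

Result:
id | name        | salary
---+-------------+-------
1  | HR          | 116961
2  | Engineering | 166505
3  | Engineering | 45111 
4  | Engineering | 152402
5  | Engineering | 46039 
6  | HR          | 135247
7  | HR          | 123161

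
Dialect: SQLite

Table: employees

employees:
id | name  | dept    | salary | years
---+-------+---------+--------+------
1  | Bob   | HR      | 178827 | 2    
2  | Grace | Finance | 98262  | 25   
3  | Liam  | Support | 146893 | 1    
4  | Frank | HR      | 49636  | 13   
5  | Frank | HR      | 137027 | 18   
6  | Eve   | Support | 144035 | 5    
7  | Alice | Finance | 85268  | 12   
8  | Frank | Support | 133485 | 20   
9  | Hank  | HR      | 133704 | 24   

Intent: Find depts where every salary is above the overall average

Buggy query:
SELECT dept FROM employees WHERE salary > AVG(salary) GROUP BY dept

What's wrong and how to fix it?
Bug: WHERE evaluates per row before aggregation, so AVG() is unavailable

Fix: Use a subquery for AVG and a HAVING MIN(...) filter so the condition holds for every row in the group

Corrected query:
SELECT dept FROM employees GROUP BY dept HAVING MIN(salary) > (SELECT AVG(salary) FROM employees)

Result:
dept   
-------
Support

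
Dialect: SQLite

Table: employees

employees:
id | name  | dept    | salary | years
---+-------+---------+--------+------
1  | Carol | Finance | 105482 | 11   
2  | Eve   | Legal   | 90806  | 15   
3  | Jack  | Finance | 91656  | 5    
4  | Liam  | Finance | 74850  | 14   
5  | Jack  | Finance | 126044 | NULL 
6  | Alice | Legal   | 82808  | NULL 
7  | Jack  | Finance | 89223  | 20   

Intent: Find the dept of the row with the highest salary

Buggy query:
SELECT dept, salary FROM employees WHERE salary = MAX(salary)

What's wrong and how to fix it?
Bug: WHERE is evaluated per row; an aggregate over the whole table isn't defined there

Fix: Wrap MAX in a scalar subquery so WHERE compares against a single value

Corrected query:
SELECT dept, salary FROM employees WHERE salary = (SELECT MAX(salary) FROM employees)

Result:
dept    | salary
--------+-------
Finance | 126044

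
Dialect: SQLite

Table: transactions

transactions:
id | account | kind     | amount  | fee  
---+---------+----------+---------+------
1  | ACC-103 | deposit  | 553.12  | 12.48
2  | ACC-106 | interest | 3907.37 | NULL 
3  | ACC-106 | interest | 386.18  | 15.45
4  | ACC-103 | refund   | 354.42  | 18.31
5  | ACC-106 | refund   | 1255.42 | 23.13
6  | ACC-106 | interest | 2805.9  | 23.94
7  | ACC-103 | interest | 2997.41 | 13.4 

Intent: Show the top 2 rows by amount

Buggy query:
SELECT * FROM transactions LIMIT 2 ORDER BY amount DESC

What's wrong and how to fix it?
Bug: ORDER BY cannot follow LIMIT; LIMIT is the final clause

Fix: Sort with ORDER BY, then apply LIMIT

Corrected query:
SELECT * FROM transactions ORDER BY amount DESC LIMIT 2

Result:
id | account | kind     | amount  | fee 
---+---------+----------+---------+-----
2  | ACC-106 | interest | 3907.37 | NULL
7  | ACC-103 | interest | 2997.41 | 13.4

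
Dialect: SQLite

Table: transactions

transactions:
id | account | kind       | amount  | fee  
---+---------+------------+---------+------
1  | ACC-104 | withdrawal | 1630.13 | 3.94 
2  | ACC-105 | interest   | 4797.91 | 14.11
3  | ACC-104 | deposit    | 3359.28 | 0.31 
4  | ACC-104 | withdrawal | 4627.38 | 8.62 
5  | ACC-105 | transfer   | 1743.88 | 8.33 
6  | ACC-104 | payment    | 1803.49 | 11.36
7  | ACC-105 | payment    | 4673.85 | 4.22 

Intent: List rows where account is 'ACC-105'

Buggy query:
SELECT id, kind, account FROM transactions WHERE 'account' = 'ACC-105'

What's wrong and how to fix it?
Bug: Single quotes denote string literals in SQL; the column name is being compared as a constant string

Fix: Remove the quotes around the column name (or use double quotes for an identifier)

Corrected query:
SELECT id, kind, account FROM transactions WHERE account = 'ACC-105'

Result:
id | kind     | account
---+----------+--------
2  | interest | ACC-105
5  | transfer | ACC-105
7  | payment  | ACC-105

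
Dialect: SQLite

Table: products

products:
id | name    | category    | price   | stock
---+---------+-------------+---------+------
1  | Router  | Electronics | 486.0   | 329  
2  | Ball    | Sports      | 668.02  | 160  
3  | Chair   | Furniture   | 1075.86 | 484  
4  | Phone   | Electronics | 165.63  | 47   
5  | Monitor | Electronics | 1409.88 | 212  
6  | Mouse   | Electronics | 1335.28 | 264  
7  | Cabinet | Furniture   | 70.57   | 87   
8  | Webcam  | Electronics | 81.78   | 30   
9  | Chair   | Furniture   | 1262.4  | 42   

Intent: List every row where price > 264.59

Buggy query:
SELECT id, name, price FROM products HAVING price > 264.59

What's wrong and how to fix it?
Bug: This is a non-aggregate query (no GROUP BY, no aggregates), so in SQLite the HAVING clause is invalid here; a row-level condition belongs in WHERE

Fix: Use WHERE for row-level filtering

Corrected query:
SELECT id, name, price FROM products WHERE price > 264.59

Result:
id | name    | price  
---+---------+--------
1  | Router  | 486    
2  | Ball    | 668.02 
3  | Chair   | 1075.86
5  | Monitor | 1409.88
6  | Mouse   | 1335.28
9  | Chair   | 1262.4 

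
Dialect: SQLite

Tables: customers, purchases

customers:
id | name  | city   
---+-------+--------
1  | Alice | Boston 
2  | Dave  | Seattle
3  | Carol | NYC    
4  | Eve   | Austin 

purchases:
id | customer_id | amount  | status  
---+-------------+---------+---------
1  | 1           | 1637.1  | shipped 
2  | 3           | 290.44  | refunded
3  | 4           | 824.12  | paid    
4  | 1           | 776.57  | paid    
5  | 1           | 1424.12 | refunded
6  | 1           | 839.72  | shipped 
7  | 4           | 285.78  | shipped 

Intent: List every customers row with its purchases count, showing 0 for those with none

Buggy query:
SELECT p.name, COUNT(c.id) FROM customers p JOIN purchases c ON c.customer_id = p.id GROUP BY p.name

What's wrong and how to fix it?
Bug: INNER JOIN drops customers rows that have no matching purchases rows

Fix: Use LEFT JOIN so parents without children still appear (COUNT(c.id) gives 0)

Corrected query:
SELECT p.name, COUNT(c.id) FROM customers p LEFT JOIN purchases c ON c.customer_id = p.id GROUP BY p.name

Result:
name  | COUNT(c.id)
------+------------
Alice | 4          
Carol | 1          
Dave  | 0          
Eve   | 2          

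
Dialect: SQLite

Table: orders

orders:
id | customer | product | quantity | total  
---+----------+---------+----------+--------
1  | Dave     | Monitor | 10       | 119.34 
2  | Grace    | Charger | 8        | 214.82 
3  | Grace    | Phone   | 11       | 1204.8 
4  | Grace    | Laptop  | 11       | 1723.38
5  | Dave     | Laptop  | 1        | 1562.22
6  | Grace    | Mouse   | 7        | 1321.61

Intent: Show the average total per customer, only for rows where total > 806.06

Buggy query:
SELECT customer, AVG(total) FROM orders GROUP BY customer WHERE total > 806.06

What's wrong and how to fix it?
Bug: Row-level WHERE must come before GROUP BY in the clause order

Fix: Place WHERE between FROM and GROUP BY

Corrected query:
SELECT customer, AVG(total) FROM orders WHERE total > 806.06 GROUP BY customer

Result:
customer | AVG(total) 
---------+------------
Dave     | 1562.22    
Grace    | 1416.596667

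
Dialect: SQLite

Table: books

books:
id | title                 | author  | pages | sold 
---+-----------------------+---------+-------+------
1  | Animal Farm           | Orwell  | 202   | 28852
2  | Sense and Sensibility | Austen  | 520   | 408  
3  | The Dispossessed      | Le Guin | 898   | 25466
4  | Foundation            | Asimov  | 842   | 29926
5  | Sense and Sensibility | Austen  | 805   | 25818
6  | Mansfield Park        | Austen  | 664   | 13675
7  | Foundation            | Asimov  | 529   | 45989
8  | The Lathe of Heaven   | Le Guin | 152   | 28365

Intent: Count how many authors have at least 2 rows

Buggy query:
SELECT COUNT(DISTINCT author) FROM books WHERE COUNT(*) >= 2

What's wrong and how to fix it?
Bug: WHERE filters individual rows, not groups, so a group-level COUNT is invalid there

Fix: Group first with HAVING COUNT(*) >= 2, then COUNT the resulting groups

Corrected query:
SELECT COUNT(*) FROM (SELECT author FROM books GROUP BY author HAVING COUNT(*) >= 2)

Result:
COUNT(*)
--------
3       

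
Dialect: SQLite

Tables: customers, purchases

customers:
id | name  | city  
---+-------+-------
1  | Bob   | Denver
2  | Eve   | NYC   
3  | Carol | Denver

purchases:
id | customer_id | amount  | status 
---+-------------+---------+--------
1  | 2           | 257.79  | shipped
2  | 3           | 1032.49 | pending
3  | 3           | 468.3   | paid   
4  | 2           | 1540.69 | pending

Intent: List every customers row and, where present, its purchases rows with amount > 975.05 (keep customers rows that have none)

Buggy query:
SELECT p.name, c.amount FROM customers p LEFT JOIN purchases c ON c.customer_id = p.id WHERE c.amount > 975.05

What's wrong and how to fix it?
Bug: Filtering c.amount in WHERE discards the NULL rows produced by LEFT JOIN, turning it into an inner join

Fix: Put 'c.amount > 975.05' in the JOIN's ON clause instead of WHERE

Corrected query:
SELECT p.name, c.amount FROM customers p LEFT JOIN purchases c ON c.customer_id = p.id AND c.amount > 975.05

Result:
name  | amount 
------+--------
Bob   | NULL   
Eve   | 1540.69
Carol | 1032.49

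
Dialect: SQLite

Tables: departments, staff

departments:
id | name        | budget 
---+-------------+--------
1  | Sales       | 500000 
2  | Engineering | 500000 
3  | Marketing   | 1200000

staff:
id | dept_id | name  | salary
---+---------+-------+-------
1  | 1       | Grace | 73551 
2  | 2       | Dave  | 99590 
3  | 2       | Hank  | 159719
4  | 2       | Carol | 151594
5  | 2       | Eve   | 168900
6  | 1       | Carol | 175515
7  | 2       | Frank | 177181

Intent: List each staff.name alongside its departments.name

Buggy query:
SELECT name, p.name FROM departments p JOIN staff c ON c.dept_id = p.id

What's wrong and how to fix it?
Bug: 'name' exists in both joined tables, so the database can't tell which one is meant

Fix: Qualify the column with its table alias (c.name)

Corrected query:
SELECT c.name, p.name FROM departments p JOIN staff c ON c.dept_id = p.id

Result:
name  | name       
------+------------
Grace | Sales      
Dave  | Engineering
Hank  | Engineering
Carol | Engineering
Eve   | Engineering
Carol | Sales      
Frank | Engineering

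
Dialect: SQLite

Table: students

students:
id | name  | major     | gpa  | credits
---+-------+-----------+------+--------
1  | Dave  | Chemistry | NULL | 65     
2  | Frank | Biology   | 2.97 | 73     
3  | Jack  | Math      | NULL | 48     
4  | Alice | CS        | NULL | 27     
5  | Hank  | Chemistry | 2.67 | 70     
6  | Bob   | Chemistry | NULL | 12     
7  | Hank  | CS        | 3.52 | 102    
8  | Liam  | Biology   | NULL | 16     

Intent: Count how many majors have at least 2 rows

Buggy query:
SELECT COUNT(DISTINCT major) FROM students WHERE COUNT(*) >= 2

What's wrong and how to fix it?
Bug: COUNT(*) cannot appear in WHERE; the per-group count doesn't exist yet

Fix: Use a subquery that GROUPs and filters with HAVING, then count its rows

Corrected query:
SELECT COUNT(*) FROM (SELECT major FROM students GROUP BY major HAVING COUNT(*) >= 2)

Result:
COUNT(*)
--------
3       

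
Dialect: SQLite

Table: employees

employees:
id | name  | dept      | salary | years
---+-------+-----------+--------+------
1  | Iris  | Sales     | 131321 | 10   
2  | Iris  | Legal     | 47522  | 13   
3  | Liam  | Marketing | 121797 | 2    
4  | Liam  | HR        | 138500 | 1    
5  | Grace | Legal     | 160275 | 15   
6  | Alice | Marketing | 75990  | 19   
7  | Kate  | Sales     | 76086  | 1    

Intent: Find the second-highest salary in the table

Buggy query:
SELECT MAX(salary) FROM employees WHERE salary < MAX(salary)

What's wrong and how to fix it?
Bug: MAX(salary) on the right of the comparison is an aggregate-in-WHERE error

Fix: Put the inner MAX in a scalar subquery

Corrected query:
SELECT MAX(salary) FROM employees WHERE salary < (SELECT MAX(salary) FROM employees)

Result:
MAX(salary)
-----------
138500     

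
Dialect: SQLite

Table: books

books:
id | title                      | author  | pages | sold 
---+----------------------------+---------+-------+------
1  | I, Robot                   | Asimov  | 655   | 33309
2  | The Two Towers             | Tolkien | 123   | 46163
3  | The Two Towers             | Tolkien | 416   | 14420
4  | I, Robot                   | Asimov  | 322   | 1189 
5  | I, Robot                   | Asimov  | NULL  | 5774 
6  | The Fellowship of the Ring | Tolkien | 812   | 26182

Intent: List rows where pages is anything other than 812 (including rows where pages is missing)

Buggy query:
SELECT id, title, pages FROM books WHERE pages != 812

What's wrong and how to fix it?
Bug: Inequality against NULL is unknown, not true; rows with NULL are dropped

Fix: Handle NULL separately with IS NULL alongside the inequality

Corrected query:
SELECT id, title, pages FROM books WHERE pages != 812 OR pages IS NULL

Result:
id | title          | pages
---+----------------+------
1  | I, Robot       | 655  
2  | The Two Towers | 123  
3  | The Two Towers | 416  
4  | I, Robot       | 322  
5  | I, Robot       | NULL 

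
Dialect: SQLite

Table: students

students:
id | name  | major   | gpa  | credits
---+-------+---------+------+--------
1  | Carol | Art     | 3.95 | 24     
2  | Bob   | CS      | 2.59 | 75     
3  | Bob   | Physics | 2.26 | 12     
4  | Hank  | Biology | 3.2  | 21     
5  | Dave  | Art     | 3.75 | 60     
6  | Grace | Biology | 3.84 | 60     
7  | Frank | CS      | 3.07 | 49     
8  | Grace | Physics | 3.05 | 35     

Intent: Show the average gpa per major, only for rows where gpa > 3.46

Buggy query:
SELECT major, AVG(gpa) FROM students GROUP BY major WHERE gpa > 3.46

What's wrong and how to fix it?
Bug: WHERE cannot follow GROUP BY

Fix: Move the WHERE clause before GROUP BY

Corrected query:
SELECT major, AVG(gpa) FROM students WHERE gpa > 3.46 GROUP BY major

Result:
major   | AVG(gpa)
--------+---------
Art     | 3.85    
Biology | 3.84    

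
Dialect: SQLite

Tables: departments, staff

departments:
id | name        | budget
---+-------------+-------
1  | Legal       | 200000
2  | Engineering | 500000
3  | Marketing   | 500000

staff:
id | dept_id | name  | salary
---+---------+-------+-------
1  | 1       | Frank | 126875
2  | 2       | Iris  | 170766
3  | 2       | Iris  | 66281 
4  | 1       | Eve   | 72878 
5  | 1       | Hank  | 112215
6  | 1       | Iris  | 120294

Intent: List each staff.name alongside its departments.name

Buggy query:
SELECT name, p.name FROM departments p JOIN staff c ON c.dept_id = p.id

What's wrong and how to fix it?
Bug: Both tables have a 'name' column; the unqualified reference is ambiguous

Fix: Qualify the column with its table alias (c.name)

Corrected query:
SELECT c.name, p.name FROM departments p JOIN staff c ON c.dept_id = p.id

Result:
name  | name       
------+------------
Frank | Legal      
Iris  | Engineering
Iris  | Engineering
Eve   | Legal      
Hank  | Legal      
Iris  | Legal      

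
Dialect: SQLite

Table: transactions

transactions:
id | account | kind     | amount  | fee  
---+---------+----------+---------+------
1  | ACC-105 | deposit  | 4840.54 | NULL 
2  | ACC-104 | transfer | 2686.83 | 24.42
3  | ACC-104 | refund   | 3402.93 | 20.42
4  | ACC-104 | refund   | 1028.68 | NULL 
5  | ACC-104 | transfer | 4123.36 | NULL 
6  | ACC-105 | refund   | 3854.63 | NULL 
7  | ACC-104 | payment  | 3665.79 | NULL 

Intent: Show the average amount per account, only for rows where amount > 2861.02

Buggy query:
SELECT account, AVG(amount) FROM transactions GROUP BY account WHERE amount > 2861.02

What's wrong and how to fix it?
Bug: Row-level WHERE must come before GROUP BY in the clause order

Fix: Move the WHERE clause before GROUP BY

Corrected query:
SELECT account, AVG(amount) FROM transactions WHERE amount > 2861.02 GROUP BY account

Result:
account | AVG(amount)
--------+------------
ACC-104 | 3730.693333
ACC-105 | 4347.585   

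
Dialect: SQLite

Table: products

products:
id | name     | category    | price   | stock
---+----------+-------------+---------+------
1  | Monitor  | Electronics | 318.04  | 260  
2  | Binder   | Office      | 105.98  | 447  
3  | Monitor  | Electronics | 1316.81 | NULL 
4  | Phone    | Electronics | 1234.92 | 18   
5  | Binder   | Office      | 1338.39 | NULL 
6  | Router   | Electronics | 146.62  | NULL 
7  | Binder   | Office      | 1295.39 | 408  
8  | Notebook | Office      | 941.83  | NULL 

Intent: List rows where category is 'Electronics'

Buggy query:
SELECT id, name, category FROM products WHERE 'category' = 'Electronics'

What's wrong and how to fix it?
Bug: 'category' in single quotes is a string literal, not the column; the comparison is literal-vs-literal and never true

Fix: Remove the quotes around the column name (or use double quotes for an identifier)

Corrected query:
SELECT id, name, category FROM products WHERE category = 'Electronics'

Result:
id | name    | category   
---+---------+------------
1  | Monitor | Electronics
3  | Monitor | Electronics
4  | Phone   | Electronics
6  | Router  | Electronics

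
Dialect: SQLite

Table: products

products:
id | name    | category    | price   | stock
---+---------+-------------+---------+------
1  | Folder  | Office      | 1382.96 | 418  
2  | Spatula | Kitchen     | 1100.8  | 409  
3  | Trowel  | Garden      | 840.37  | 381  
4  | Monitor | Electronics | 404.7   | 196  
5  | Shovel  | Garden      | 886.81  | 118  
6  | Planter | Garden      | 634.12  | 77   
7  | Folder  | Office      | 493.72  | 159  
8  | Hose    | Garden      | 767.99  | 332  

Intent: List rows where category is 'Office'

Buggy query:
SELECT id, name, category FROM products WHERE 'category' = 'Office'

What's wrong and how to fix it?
Bug: 'category' in single quotes is a string literal, not the column; the comparison is literal-vs-literal and never true

Fix: Reference the column as category without single quotes

Corrected query:
SELECT id, name, category FROM products WHERE category = 'Office'

Result:
id | name   | category
---+--------+---------
1  | Folder | Office  
7  | Folder | Office  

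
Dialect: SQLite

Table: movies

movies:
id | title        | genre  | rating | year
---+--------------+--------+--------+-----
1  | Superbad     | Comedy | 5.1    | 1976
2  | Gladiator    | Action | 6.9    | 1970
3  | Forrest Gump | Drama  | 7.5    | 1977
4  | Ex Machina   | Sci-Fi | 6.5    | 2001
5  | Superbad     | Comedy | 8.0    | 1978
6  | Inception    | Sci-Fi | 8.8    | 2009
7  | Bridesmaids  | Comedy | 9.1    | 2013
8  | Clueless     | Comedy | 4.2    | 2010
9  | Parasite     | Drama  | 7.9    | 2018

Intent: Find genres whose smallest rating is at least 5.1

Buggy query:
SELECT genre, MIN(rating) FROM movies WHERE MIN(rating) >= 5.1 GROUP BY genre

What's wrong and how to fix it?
Bug: MIN() in WHERE is a misuse of aggregate

Fix: Replace WHERE with HAVING after the GROUP BY

Corrected query:
SELECT genre, MIN(rating) FROM movies GROUP BY genre HAVING MIN(rating) >= 5.1

Result:
genre  | MIN(rating)
-------+------------
Action | 6.9        
Drama  | 7.5        
Sci-Fi | 6.5        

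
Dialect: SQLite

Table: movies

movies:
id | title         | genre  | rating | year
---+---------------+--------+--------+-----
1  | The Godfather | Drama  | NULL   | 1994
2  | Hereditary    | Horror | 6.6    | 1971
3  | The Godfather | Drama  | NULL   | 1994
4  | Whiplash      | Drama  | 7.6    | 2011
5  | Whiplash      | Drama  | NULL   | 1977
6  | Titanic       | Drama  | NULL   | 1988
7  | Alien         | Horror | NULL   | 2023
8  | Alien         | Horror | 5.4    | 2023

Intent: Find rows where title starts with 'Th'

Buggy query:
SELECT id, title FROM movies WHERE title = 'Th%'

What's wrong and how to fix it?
Bug: Wildcards only work with LIKE; '=' treats '%' as a literal character

Fix: Replace '=' with LIKE so 'Th%' is treated as a pattern

Corrected query:
SELECT id, title FROM movies WHERE title LIKE 'Th%'

Result:
id | title        
---+--------------
1  | The Godfather
3  | The Godfather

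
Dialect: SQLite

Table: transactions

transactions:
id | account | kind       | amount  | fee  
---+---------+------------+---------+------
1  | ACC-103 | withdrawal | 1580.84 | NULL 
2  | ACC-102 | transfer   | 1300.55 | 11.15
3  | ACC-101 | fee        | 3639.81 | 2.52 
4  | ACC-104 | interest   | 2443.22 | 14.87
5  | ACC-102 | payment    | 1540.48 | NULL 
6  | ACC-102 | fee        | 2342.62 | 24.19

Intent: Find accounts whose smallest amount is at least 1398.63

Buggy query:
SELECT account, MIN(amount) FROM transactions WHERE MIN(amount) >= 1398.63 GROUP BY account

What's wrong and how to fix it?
Bug: MIN() in WHERE is a misuse of aggregate

Fix: Replace WHERE with HAVING after the GROUP BY

Corrected query:
SELECT account, MIN(amount) FROM transactions GROUP BY account HAVING MIN(amount) >= 1398.63

Result:
account | MIN(amount)
--------+------------
ACC-101 | 3639.81    
ACC-103 | 1580.84    
ACC-104 | 2443.22    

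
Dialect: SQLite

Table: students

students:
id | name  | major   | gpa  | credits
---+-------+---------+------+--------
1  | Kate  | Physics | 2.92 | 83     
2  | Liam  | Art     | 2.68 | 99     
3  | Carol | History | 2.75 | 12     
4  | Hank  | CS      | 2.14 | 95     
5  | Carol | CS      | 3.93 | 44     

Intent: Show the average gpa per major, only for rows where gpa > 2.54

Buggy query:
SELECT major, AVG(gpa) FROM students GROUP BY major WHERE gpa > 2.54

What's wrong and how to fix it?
Bug: WHERE cannot follow GROUP BY

Fix: Move the WHERE clause before GROUP BY

Corrected query:
SELECT major, AVG(gpa) FROM students WHERE gpa > 2.54 GROUP BY major

Result:
major   | AVG(gpa)
--------+---------
Art     | 2.68    
CS      | 3.93    
History | 2.75    
Physics | 2.92    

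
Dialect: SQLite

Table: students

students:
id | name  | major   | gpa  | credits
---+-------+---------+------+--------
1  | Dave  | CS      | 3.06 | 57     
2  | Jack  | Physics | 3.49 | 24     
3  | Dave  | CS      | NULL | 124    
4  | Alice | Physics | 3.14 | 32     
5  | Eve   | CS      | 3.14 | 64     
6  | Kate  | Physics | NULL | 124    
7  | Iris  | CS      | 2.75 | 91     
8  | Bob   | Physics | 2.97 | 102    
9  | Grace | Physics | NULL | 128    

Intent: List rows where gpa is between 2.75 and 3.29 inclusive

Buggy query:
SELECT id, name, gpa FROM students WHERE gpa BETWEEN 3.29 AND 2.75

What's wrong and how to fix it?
Bug: BETWEEN expects the lower bound first; with 3.29 AND 2.75 the range is empty

Fix: Swap the bounds so the smaller value comes first

Corrected query:
SELECT id, name, gpa FROM students WHERE gpa BETWEEN 2.75 AND 3.29

Result:
id | name  | gpa 
---+-------+-----
1  | Dave  | 3.06
4  | Alice | 3.14
5  | Eve   | 3.14
7  | Iris  | 2.75
8  | Bob   | 2.97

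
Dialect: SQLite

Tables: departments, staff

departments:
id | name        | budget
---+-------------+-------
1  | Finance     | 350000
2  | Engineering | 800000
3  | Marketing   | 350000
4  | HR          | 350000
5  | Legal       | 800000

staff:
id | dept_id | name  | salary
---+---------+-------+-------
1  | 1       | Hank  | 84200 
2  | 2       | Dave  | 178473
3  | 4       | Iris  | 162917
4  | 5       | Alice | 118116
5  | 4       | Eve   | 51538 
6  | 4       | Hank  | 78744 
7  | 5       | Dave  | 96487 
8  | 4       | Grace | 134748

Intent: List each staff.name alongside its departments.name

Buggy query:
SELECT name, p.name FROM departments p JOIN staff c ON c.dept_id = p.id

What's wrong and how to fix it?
Bug: Both tables have a 'name' column; the unqualified reference is ambiguous

Fix: Prefix ambiguous columns with the table alias

Corrected query:
SELECT c.name, p.name FROM departments p JOIN staff c ON c.dept_id = p.id

Result:
name  | name       
------+------------
Hank  | Finance    
Dave  | Engineering
Iris  | HR         
Alice | Legal      
Eve   | HR         
Hank  | HR         
Dave  | Legal      
Grace | HR         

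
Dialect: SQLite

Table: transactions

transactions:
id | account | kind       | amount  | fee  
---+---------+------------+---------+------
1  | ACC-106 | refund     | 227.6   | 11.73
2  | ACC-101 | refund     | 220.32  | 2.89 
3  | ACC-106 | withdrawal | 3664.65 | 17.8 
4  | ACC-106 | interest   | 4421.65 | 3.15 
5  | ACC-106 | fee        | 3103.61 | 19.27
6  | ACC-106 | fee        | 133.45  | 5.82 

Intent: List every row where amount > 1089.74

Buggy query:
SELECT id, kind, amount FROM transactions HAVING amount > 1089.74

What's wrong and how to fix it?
Bug: HAVING filters the output of aggregation, but this query has no GROUP BY and no aggregate functions, so SQLite rejects it (HAVING clause on a non-aggregate query); the condition here is per row

Fix: Replace HAVING with WHERE since the condition applies to individual rows

Corrected query:
SELECT id, kind, amount FROM transactions WHERE amount > 1089.74

Result:
id | kind       | amount 
---+------------+--------
3  | withdrawal | 3664.65
4  | interest   | 4421.65
5  | fee        | 3103.61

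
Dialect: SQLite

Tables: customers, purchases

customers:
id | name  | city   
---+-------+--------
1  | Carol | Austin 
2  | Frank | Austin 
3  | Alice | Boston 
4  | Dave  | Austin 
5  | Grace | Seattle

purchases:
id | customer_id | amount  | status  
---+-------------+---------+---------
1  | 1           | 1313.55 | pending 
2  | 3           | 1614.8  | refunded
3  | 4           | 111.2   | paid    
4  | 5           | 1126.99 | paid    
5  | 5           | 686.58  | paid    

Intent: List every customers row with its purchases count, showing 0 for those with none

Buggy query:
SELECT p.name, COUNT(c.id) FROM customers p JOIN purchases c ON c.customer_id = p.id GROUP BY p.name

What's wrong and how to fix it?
Bug: An inner join excludes parents with zero children

Fix: Switch to LEFT JOIN to retain unmatched parent rows

Corrected query:
SELECT p.name, COUNT(c.id) FROM customers p LEFT JOIN purchases c ON c.customer_id = p.id GROUP BY p.name

Result:
name  | COUNT(c.id)
------+------------
Alice | 1          
Carol | 1          
Dave  | 1          
Frank | 0          
Grace | 2          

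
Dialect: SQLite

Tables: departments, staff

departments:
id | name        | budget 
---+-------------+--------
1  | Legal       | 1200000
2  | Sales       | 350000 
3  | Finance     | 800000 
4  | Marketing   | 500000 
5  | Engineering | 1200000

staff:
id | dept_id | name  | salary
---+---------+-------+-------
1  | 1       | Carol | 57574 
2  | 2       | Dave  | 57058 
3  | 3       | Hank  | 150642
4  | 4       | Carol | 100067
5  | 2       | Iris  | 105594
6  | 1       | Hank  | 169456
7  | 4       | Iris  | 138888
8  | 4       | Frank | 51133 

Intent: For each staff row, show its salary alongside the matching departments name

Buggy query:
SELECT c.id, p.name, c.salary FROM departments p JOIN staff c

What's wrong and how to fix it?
Bug: Missing join condition: each staff row is matched to all departments rows instead of just its own

Fix: Add ON c.dept_id = p.id to the JOIN

Corrected query:
SELECT c.id, p.name, c.salary FROM departments p JOIN staff c ON c.dept_id = p.id

Result:
id | name      | salary
---+-----------+-------
1  | Legal     | 57574 
2  | Sales     | 57058 
3  | Finance   | 150642
4  | Marketing | 100067
5  | Sales     | 105594
6  | Legal     | 169456
7  | Marketing | 138888
8  | Marketing | 51133 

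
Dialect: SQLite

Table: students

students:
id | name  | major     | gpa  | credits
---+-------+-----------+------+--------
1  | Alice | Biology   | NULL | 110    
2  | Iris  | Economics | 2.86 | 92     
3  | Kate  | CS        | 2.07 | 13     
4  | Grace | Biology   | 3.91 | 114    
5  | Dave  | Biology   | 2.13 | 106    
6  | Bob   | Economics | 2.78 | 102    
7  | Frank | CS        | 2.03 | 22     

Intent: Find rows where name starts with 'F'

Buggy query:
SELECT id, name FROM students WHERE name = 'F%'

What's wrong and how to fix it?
Bug: '=' compares the literal string including the % character; pattern matching needs LIKE

Fix: Use LIKE for wildcard pattern matching

Corrected query:
SELECT id, name FROM students WHERE name LIKE 'F%'

Result:
id | name 
---+------
7  | Frank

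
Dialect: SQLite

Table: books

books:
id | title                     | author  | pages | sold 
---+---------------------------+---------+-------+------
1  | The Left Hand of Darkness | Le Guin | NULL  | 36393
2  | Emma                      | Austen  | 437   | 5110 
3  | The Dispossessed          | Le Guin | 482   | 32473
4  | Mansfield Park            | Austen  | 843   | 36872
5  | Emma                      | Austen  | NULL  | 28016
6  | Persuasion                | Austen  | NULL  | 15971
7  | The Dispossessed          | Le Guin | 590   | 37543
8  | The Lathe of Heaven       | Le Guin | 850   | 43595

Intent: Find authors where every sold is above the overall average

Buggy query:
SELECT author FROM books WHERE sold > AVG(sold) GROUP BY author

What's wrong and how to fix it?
Bug: AVG() is an aggregate; it can't sit directly in WHERE

Fix: Compute the overall average in a scalar subquery and compare each group's MIN against it in HAVING

Corrected query:
SELECT author FROM books GROUP BY author HAVING MIN(sold) > (SELECT AVG(sold) FROM books)

Result:
author 
-------
Le Guin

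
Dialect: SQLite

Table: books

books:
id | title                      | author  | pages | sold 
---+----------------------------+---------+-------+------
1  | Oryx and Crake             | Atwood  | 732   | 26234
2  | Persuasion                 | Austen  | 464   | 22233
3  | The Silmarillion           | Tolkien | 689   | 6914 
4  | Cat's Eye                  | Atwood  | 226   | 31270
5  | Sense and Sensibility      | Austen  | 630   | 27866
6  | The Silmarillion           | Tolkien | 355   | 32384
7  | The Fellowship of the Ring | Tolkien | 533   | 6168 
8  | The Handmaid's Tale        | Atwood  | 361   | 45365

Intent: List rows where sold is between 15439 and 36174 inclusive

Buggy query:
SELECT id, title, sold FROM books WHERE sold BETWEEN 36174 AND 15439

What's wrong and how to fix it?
Bug: BETWEEN expects the lower bound first; with 36174 AND 15439 the range is empty

Fix: Swap the bounds so the smaller value comes first

Corrected query:
SELECT id, title, sold FROM books WHERE sold BETWEEN 15439 AND 36174

Result:
id | title                 | sold 
---+-----------------------+------
1  | Oryx and Crake        | 26234
2  | Persuasion            | 22233
4  | Cat's Eye             | 31270
5  | Sense and Sensibility | 27866
6  | The Silmarillion      | 32384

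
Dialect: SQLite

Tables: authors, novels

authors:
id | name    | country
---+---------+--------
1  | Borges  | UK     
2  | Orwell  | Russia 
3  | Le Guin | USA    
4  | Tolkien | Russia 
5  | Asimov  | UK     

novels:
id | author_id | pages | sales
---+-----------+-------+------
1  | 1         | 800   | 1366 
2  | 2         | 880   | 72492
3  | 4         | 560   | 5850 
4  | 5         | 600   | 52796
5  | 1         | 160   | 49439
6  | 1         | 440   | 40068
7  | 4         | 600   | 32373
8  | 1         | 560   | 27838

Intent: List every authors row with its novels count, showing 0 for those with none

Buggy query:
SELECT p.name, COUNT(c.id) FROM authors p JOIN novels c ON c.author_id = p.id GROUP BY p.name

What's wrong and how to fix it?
Bug: An inner join excludes parents with zero children

Fix: Use LEFT JOIN so parents without children still appear (COUNT(c.id) gives 0)

Corrected query:
SELECT p.name, COUNT(c.id) FROM authors p LEFT JOIN novels c ON c.author_id = p.id GROUP BY p.name

Result:
name    | COUNT(c.id)
--------+------------
Asimov  | 1          
Borges  | 4          
Le Guin | 0          
Orwell  | 1          
Tolkien | 2          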